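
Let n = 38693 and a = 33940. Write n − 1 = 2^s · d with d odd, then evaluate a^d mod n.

13232

n − 1 = 38692 = 2^2 · 9673, so s = 2 and d = 9673.
33940^9673 mod 38693 = 13232.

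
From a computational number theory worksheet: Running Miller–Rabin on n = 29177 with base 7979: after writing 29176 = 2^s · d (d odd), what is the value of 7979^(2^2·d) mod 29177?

n − 1 = 29176 = 2^3 · 3647, so s = 3 and d = 3647.
x_0 = 7979^3647 mod 29177 = 5769.
x_1 = 5769^2 mod 29177 = 19581.
x_2 = 19581^2 mod 29177 = 604.

604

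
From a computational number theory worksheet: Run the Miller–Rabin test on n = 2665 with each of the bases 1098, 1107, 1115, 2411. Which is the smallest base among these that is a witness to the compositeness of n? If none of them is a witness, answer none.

n − 1 = 2664 = 2^3 · 333, so s = 3 and d = 333.
Base 1098: x_0 = 1098^333 mod 2665 = 278. x_0 is neither 1 nor 2664, so continue squaring. x_1 = 278^2 mod 2665 = 2664. x_1 ≡ −1, so 1098 is not a witness.
Base 1107: x_0 = 1107^333 mod 2665 = 902. x_0 is neither 1 nor 2664, so continue squaring. x_1 = 902^2 mod 2665 = 779. x_2 = 779^2 mod 2665 = 1886. Reached i = s−1 = 2 without hitting −1: 1107 is a Miller–Rabin witness and 2665 is composite.
Base 1115: x_0 = 1115^333 mod 2665 = 2235. x_0 is neither 1 nor 2664, so continue squaring. x_1 = 2235^2 mod 2665 = 1015. x_2 = 1015^2 mod 2665 = 1535. Reached i = s−1 = 2 without hitting −1: 1115 is a Miller–Rabin witness and 2665 is composite.
Base 2411: x_0 = 2411^333 mod 2665 = 2111. x_0 is neither 1 nor 2664, so continue squaring. x_1 = 2111^2 mod 2665 = 441. x_2 = 441^2 mod 2665 = 2601. Reached i = s−1 = 2 without hitting −1: 2411 is a Miller–Rabin witness and 2665 is composite.
The smallest witness among the given bases is 1107.

1107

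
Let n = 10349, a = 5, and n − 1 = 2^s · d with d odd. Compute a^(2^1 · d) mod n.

n − 1 = 10348 = 2^2 · 2587, so s = 2 and d = 2587.
x_0 = 5^2587 mod 10349 = 1761.
x_1 = 1761^2 mod 10349 = 6770.

6770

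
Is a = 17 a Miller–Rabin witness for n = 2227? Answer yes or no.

yes

n − 1 = 2226 = 2^1 · 1113, so s = 1 and d = 1113.
By repeated squaring, 17^1113 ≡ 1598 (mod 2227).
x_0 = 17^1113 mod 2227 = 1598.
x_0 ∉ {1, 2226} and s = 1, so 17 is a Miller–Rabin witness and 2227 is composite.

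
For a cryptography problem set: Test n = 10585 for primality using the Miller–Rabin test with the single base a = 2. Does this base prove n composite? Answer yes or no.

yes

n − 1 = 10584 = 2^3 · 1323, so s = 3 and d = 1323.
By repeated squaring, 2^1323 ≡ 7958 (mod 10585).
x_0 = 2^1323 mod 10585 = 7958.
x_0 is neither 1 nor 10584, so continue squaring.
x_1 = 7958^2 mod 10585 = 10294.
x_2 = 10294^2 mod 10585 = 1.
x_2 = 1 but x_1 ≠ ±1, a nontrivial square root of 1 — 2 is a witness and 10585 is composite.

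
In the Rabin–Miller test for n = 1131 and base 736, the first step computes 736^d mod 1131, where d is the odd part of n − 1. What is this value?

1087

n − 1 = 1130 = 2^1 · 565, so s = 1 and d = 565.
736^565 mod 1131 = 1087.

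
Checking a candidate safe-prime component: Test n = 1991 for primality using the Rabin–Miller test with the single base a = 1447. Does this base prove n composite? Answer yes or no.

n − 1 = 1990 = 2^1 · 995, so s = 1 and d = 995.
Repeated squaring mod 1991: 1447^1 ≡ 1447, 1447^2 ≡ 1268, 1447^4 ≡ 1087, 1447^8 ≡ 906, 1447^16 ≡ 544, 1447^32 ≡ 1268, 1447^64 ≡ 1087, 1447^128 ≡ 906, 1447^256 ≡ 544, 1447^512 ≡ 1268.
995 = 512 + 256 + 128 + 64 + 32 + 2 + 1, so 1447^995 ≡ 1268·544·906·1087·1268·1268·1447 ≡ 1990 (mod 1991).
x_0 = 1447^995 mod 1991 = 1990.
x_0 = 1990 ≡ −1, so 1447 is not a witness.

no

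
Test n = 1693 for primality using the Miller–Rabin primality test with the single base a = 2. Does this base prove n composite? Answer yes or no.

n − 1 = 1692 = 2^2 · 423, so s = 2 and d = 423.
Repeated squaring mod 1693: 2^1 ≡ 2, 2^2 ≡ 4, 2^4 ≡ 16, 2^8 ≡ 256, 2^16 ≡ 1202, 2^32 ≡ 675, 2^64 ≡ 208, 2^128 ≡ 939, 2^256 ≡ 1361.
423 = 256 + 128 + 32 + 4 + 2 + 1, so 2^423 ≡ 1361·939·675·16·4·2 ≡ 92 (mod 1693).
x_0 = 2^423 mod 1693 = 92.
x_0 is neither 1 nor 1692, so continue squaring.
x_1 = 92^2 mod 1693 = 1692.
x_1 ≡ −1, so 2 is not a witness.

no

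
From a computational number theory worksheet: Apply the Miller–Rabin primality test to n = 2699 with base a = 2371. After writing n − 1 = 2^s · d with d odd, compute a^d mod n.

2698

n − 1 = 2698 = 2^1 · 1349, so s = 1 and d = 1349.
Repeated squaring mod 2699: 2371^1 ≡ 2371, 2371^2 ≡ 2323, 2371^4 ≡ 1028, 2371^8 ≡ 1475, 2371^16 ≡ 231, 2371^32 ≡ 2080, 2371^64 ≡ 2602, 2371^128 ≡ 1312, 2371^256 ≡ 2081, 2371^512 ≡ 1365, 2371^1024 ≡ 915.
1349 = 1024 + 256 + 64 + 4 + 1, so 2371^1349 ≡ 915·2081·2602·1028·2371 ≡ 2698 (mod 2699).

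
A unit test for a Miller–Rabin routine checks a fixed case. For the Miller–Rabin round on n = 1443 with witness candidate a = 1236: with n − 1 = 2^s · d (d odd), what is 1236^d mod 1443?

1236

n − 1 = 1442 = 2^1 · 721, so s = 1 and d = 721.
1236^721 mod 1443 = 1236.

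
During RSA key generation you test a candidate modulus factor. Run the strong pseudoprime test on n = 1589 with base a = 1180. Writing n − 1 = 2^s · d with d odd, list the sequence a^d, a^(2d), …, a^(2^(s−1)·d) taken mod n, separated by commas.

1467, 583

n − 1 = 1588 = 2^2 · 397, so s = 2 and d = 397.
x_0 = 1180^397 mod 1589 = 1467.
x_1 = 1467^2 mod 1589 = 583.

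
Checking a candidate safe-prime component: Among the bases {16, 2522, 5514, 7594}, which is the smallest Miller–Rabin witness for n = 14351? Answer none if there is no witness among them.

n − 1 = 14350 = 2^1 · 7175, so s = 1 and d = 7175.
Base 16: x_0 = 16^7175 mod 14351 = 1. x_0 = 1, so 16 is not a witness.
Base 2522: x_0 = 2522^7175 mod 14351 = 8457. x_0 ∉ {1, 14350} and s = 1, so 2522 is a Miller–Rabin witness and 14351 is composite.
Base 5514: x_0 = 5514^7175 mod 14351 = 2187. x_0 ∉ {1, 14350} and s = 1, so 5514 is a Miller–Rabin witness and 14351 is composite.
Base 7594: x_0 = 7594^7175 mod 14351 = 3011. x_0 ∉ {1, 14350} and s = 1, so 7594 is a Miller–Rabin witness and 14351 is composite.
The smallest witness among the given bases is 2522.

2522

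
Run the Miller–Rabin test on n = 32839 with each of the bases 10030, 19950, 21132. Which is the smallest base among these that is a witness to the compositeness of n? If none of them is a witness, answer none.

n − 1 = 32838 = 2^1 · 16419, so s = 1 and d = 16419.
Base 10030: x_0 = 10030^16419 mod 32839 = 1. x_0 = 1, so 10030 is not a witness.
Base 19950: x_0 = 19950^16419 mod 32839 = 32838. x_0 = 32838 ≡ −1, so 19950 is not a witness.
Base 21132: x_0 = 21132^16419 mod 32839 = 32838. x_0 = 32838 ≡ −1, so 21132 is not a witness.
No listed base is a witness for 32839.

none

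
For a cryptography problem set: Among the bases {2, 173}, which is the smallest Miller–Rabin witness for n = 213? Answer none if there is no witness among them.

2

n − 1 = 212 = 2^2 · 53, so s = 2 and d = 53.
Base 2: x_0 = 2^53 mod 213 = 83. x_0 is neither 1 nor 212, so continue squaring. x_1 = 83^2 mod 213 = 73. Reached i = s−1 = 1 without hitting −1: 2 is a Miller–Rabin witness and 213 is composite.
Base 173: x_0 = 173^53 mod 213 = 53. x_0 is neither 1 nor 212, so continue squaring. x_1 = 53^2 mod 213 = 40. Reached i = s−1 = 1 without hitting −1: 173 is a Miller–Rabin witness and 213 is composite.
The smallest witness among the given bases is 2.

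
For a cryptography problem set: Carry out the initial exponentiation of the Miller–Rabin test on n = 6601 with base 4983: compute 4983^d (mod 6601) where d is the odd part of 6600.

2897

n − 1 = 6600 = 2^3 · 825, so s = 3 and d = 825.
4983^825 mod 6601 = 2897.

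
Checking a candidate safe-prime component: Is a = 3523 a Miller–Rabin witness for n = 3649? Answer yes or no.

no

n − 1 = 3648 = 2^6 · 57, so s = 6 and d = 57.
x_0 = 3523^57 mod 3649 = 3523.
x_0 is neither 1 nor 3648, so continue squaring.
x_1 = 3523^2 mod 3649 = 1280.
x_2 = 1280^2 mod 3649 = 3648.
x_2 ≡ −1, so 3523 is not a witness.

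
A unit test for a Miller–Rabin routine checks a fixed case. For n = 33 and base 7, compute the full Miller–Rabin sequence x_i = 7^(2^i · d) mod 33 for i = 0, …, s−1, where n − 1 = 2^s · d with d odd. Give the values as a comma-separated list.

n − 1 = 32 = 2^5 · 1, so s = 5 and d = 1.
x_0 = 7^1 mod 33 = 7.
x_1 = 7^2 mod 33 = 16.
x_2 = 16^2 mod 33 = 25.
x_3 = 25^2 mod 33 = 31.
x_4 = 31^2 mod 33 = 4.

7, 16, 25, 31, 4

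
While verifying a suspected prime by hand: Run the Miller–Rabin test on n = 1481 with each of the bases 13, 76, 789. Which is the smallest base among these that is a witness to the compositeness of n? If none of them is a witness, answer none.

n − 1 = 1480 = 2^3 · 185, so s = 3 and d = 185.
Base 13: x_0 = 13^185 mod 1481 = 1. x_0 = 1, so 13 is not a witness.
Base 76: x_0 = 76^185 mod 1481 = 970. x_0 is neither 1 nor 1480, so continue squaring. x_1 = 970^2 mod 1481 = 465. x_2 = 465^2 mod 1481 = 1480. x_2 ≡ −1, so 76 is not a witness.
Base 789: x_0 = 789^185 mod 1481 = 655. x_0 is neither 1 nor 1480, so continue squaring. x_1 = 655^2 mod 1481 = 1016. x_2 = 1016^2 mod 1481 = 1480. x_2 ≡ −1, so 789 is not a witness.
No listed base is a witness for 1481.

none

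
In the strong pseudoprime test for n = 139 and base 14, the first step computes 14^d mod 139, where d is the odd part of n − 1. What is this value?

n − 1 = 138 = 2^1 · 69, so s = 1 and d = 69.
Repeated squaring mod 139: 14^1 ≡ 14, 14^2 ≡ 57, 14^4 ≡ 52, 14^8 ≡ 63, 14^16 ≡ 77, 14^32 ≡ 91, 14^64 ≡ 80.
69 = 64 + 4 + 1, so 14^69 ≡ 80·52·14 ≡ 138 (mod 139).

138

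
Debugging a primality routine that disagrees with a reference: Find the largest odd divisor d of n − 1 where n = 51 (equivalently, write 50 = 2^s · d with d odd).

Halving: 50 → 25; 25 is odd.
So 50 = 2^1 · 25.

25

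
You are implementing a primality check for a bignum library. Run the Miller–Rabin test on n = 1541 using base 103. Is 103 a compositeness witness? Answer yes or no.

n − 1 = 1540 = 2^2 · 385, so s = 2 and d = 385.
By repeated squaring, 103^385 ≡ 1034 (mod 1541).
x_0 = 103^385 mod 1541 = 1034.
x_0 is neither 1 nor 1540, so continue squaring.
x_1 = 1034^2 mod 1541 = 1243.
Reached i = s−1 = 1 without hitting −1: 103 is a Miller–Rabin witness and 1541 is composite.

yes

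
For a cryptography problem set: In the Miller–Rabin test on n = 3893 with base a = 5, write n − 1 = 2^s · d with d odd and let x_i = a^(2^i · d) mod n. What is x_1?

638

n − 1 = 3892 = 2^2 · 973, so s = 2 and d = 973.
x_0 = 5^973 mod 3893 = 3726.
x_1 = 3726^2 mod 3893 = 638.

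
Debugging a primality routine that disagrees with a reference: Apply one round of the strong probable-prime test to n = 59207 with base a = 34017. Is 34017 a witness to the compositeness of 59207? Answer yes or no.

n − 1 = 59206 = 2^1 · 29603, so s = 1 and d = 29603.
x_0 = 34017^29603 mod 59207 = 59206.
x_0 = 59206 ≡ −1, so 34017 is not a witness.

no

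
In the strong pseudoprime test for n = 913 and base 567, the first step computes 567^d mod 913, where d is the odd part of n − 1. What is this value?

756

n − 1 = 912 = 2^4 · 57, so s = 4 and d = 57.
567^57 mod 913 = 756.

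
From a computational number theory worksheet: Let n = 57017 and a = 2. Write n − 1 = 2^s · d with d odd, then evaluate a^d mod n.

n − 1 = 57016 = 2^3 · 7127, so s = 3 and d = 7127.
2^7127 mod 57017 = 28509.

28509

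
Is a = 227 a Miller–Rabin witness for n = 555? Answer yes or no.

yes

n − 1 = 554 = 2^1 · 277, so s = 1 and d = 277.
x_0 = 227^277 mod 555 = 167.
x_0 ∉ {1, 554} and s = 1, so 227 is a Miller–Rabin witness and 555 is composite.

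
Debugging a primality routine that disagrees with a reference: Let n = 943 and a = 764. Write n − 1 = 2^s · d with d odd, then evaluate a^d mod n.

n − 1 = 942 = 2^1 · 471, so s = 1 and d = 471.
Repeated squaring mod 943: 764^1 ≡ 764, 764^2 ≡ 922, 764^4 ≡ 441, 764^8 ≡ 223, 764^16 ≡ 693, 764^32 ≡ 262, 764^64 ≡ 748, 764^128 ≡ 305, 764^256 ≡ 611.
471 = 256 + 128 + 64 + 16 + 4 + 2 + 1, so 764^471 ≡ 611·305·748·693·441·922·764 ≡ 931 (mod 943).

931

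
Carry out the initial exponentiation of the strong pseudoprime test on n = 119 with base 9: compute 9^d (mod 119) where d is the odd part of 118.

n − 1 = 118 = 2^1 · 59, so s = 1 and d = 59.
Repeated squaring mod 119: 9^1 ≡ 9, 9^2 ≡ 81, 9^4 ≡ 16, 9^8 ≡ 18, 9^16 ≡ 86, 9^32 ≡ 18.
59 = 32 + 16 + 8 + 2 + 1, so 9^59 ≡ 18·86·18·81·9 ≡ 32 (mod 119).

32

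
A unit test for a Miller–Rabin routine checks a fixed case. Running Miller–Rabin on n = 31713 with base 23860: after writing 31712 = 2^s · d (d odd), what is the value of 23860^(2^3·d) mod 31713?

18118

n − 1 = 31712 = 2^5 · 991, so s = 5 and d = 991.
x_0 = 23860^991 mod 31713 = 2377.
x_1 = 2377^2 mod 31713 = 5215.
x_2 = 5215^2 mod 31713 = 18184.
x_3 = 18184^2 mod 31713 = 18118.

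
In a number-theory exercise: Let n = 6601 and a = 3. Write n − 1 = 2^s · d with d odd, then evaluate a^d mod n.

n − 1 = 6600 = 2^3 · 825, so s = 3 and d = 825.
Repeated squaring mod 6601: 3^1 ≡ 3, 3^2 ≡ 9, 3^4 ≡ 81, 3^8 ≡ 6561, 3^16 ≡ 1600, 3^32 ≡ 5413, 3^64 ≡ 5331, 3^128 ≡ 2256, 3^256 ≡ 165, 3^512 ≡ 821.
825 = 512 + 256 + 32 + 16 + 8 + 1, so 3^825 ≡ 821·165·5413·1600·6561·3 ≡ 3037 (mod 6601).

3037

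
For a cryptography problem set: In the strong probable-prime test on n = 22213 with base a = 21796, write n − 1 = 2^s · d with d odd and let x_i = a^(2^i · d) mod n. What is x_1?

n − 1 = 22212 = 2^2 · 5553, so s = 2 and d = 5553.
x_0 = 21796^5553 mod 22213 = 9357.
x_1 = 9357^2 mod 22213 = 12016.

12016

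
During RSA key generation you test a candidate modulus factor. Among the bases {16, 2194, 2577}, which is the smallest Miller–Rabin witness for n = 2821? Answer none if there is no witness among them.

none

n − 1 = 2820 = 2^2 · 705, so s = 2 and d = 705.
Base 16: x_0 = 16^705 mod 2821 = 1. x_0 = 1, so 16 is not a witness.
Base 2194: x_0 = 2194^705 mod 2821 = 2820. x_0 = 2820 ≡ −1, so 2194 is not a witness.
Base 2577: x_0 = 2577^705 mod 2821 = 1. x_0 = 1, so 2577 is not a witness.
No listed base is a witness for 2821.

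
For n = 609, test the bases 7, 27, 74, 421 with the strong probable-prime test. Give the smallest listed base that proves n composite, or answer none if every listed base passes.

7

n − 1 = 608 = 2^5 · 19, so s = 5 and d = 19.
Base 7: x_0 = 7^19 mod 609 = 364. x_0 is neither 1 nor 608, so continue squaring. x_1 = 364^2 mod 609 = 343. x_2 = 343^2 mod 609 = 112. x_3 = 112^2 mod 609 = 364. x_4 = 364^2 mod 609 = 343. Reached i = s−1 = 4 without hitting −1: 7 is a Miller–Rabin witness and 609 is composite.
Base 27: x_0 = 27^19 mod 609 = 90. x_0 is neither 1 nor 608, so continue squaring. x_1 = 90^2 mod 609 = 183. x_2 = 183^2 mod 609 = 603. x_3 = 603^2 mod 609 = 36. x_4 = 36^2 mod 609 = 78. Reached i = s−1 = 4 without hitting −1: 27 is a Miller–Rabin witness and 609 is composite.
Base 74: x_0 = 74^19 mod 609 = 284. x_0 is neither 1 nor 608, so continue squaring. x_1 = 284^2 mod 609 = 268. x_2 = 268^2 mod 609 = 571. x_3 = 571^2 mod 609 = 226. x_4 = 226^2 mod 609 = 529. Reached i = s−1 = 4 without hitting −1: 74 is a Miller–Rabin witness and 609 is composite.
Base 421: x_0 = 421^19 mod 609 = 106. x_0 is neither 1 nor 608, so continue squaring. x_1 = 106^2 mod 609 = 274. x_2 = 274^2 mod 609 = 169. x_3 = 169^2 mod 609 = 547. x_4 = 547^2 mod 609 = 190. Reached i = s−1 = 4 without hitting −1: 421 is a Miller–Rabin witness and 609 is composite.
The smallest witness among the given bases is 7.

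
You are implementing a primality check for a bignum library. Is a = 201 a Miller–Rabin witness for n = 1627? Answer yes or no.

n − 1 = 1626 = 2^1 · 813, so s = 1 and d = 813.
x_0 = 201^813 mod 1627 = 1.
x_0 = 1, so 201 is not a witness.

no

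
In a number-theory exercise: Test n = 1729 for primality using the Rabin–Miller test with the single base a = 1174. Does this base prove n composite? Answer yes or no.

n − 1 = 1728 = 2^6 · 27, so s = 6 and d = 27.
x_0 = 1174^27 mod 1729 = 1728.
x_0 = 1728 ≡ −1, so 1174 is not a witness.

no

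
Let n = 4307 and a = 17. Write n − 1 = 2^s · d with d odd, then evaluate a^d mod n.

2110

n − 1 = 4306 = 2^1 · 2153, so s = 1 and d = 2153.
Repeated squaring mod 4307: 17^1 ≡ 17, 17^2 ≡ 289, 17^4 ≡ 1688, 17^8 ≡ 2417, 17^16 ≡ 1597, 17^32 ≡ 665, 17^64 ≡ 2911, 17^128 ≡ 2052, 17^256 ≡ 2765, 17^512 ≡ 300, 17^1024 ≡ 3860, 17^2048 ≡ 1687.
2153 = 2048 + 64 + 32 + 8 + 1, so 17^2153 ≡ 1687·2911·665·2417·17 ≡ 2110 (mod 4307).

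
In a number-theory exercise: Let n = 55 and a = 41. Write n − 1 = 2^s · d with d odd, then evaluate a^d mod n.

n − 1 = 54 = 2^1 · 27, so s = 1 and d = 27.
By repeated squaring, 41^27 ≡ 46 (mod 55).

46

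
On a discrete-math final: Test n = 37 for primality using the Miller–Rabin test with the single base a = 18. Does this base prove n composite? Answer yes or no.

n − 1 = 36 = 2^2 · 9, so s = 2 and d = 9.
x_0 = 18^9 mod 37 = 31.
x_0 is neither 1 nor 36, so continue squaring.
x_1 = 31^2 mod 37 = 36.
x_1 ≡ −1, so 18 is not a witness.

no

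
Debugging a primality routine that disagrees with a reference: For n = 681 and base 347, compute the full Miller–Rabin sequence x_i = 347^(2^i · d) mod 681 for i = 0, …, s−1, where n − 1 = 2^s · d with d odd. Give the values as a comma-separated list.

374, 271, 574

n − 1 = 680 = 2^3 · 85, so s = 3 and d = 85.
x_0 = 347^85 mod 681 = 374.
x_1 = 374^2 mod 681 = 271.
x_2 = 271^2 mod 681 = 574.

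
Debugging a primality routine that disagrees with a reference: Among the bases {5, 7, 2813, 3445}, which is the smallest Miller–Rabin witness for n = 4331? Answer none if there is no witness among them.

5

n − 1 = 4330 = 2^1 · 2165, so s = 1 and d = 2165.
Base 5: x_0 = 5^2165 mod 4331 = 3125. x_0 ∉ {1, 4330} and s = 1, so 5 is a Miller–Rabin witness and 4331 is composite.
Base 7: x_0 = 7^2165 mod 4331 = 3021. x_0 ∉ {1, 4330} and s = 1, so 7 is a Miller–Rabin witness and 4331 is composite.
Base 2813: x_0 = 2813^2165 mod 4331 = 3021. x_0 ∉ {1, 4330} and s = 1, so 2813 is a Miller–Rabin witness and 4331 is composite.
Base 3445: x_0 = 3445^2165 mod 4331 = 3925. x_0 ∉ {1, 4330} and s = 1, so 3445 is a Miller–Rabin witness and 4331 is composite.
The smallest witness among the given bases is 5.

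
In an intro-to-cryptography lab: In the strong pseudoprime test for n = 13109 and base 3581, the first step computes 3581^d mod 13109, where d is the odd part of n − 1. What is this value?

4455

n − 1 = 13108 = 2^2 · 3277, so s = 2 and d = 3277.
3581^3277 mod 13109 = 4455.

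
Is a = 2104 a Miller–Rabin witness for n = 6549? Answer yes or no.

n − 1 = 6548 = 2^2 · 1637, so s = 2 and d = 1637.
x_0 = 2104^1637 mod 6549 = 3160.
x_0 is neither 1 nor 6548, so continue squaring.
x_1 = 3160^2 mod 6549 = 4924.
Reached i = s−1 = 1 without hitting −1: 2104 is a Miller–Rabin witness and 6549 is composite.

yes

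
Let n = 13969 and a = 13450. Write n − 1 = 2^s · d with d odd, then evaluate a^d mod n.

7343

n − 1 = 13968 = 2^4 · 873, so s = 4 and d = 873.
By repeated squaring, 13450^873 ≡ 7343 (mod 13969).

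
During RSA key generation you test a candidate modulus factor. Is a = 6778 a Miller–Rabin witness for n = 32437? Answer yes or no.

yes

n − 1 = 32436 = 2^2 · 8109, so s = 2 and d = 8109.
Repeated squaring mod 32437: 6778^1 ≡ 6778, 6778^2 ≡ 10492, 6778^4 ≡ 23323, 6778^8 ≡ 26276, 6778^16 ≡ 6631, 6778^32 ≡ 18026, 6778^64 ≡ 15247, 6778^128 ≡ 27467, 6778^256 ≡ 16343, 6778^512 ≡ 7391, 6778^1024 ≡ 2973, 6778^2048 ≡ 15865, 6778^4096 ≡ 19542.
8109 = 4096 + 2048 + 1024 + 512 + 256 + 128 + 32 + 8 + 4 + 1, so 6778^8109 ≡ 19542·15865·2973·7391·16343·27467·18026·26276·23323·6778 ≡ 25955 (mod 32437).
x_0 = 6778^8109 mod 32437 = 25955.
x_0 is neither 1 nor 32436, so continue squaring.
x_1 = 25955^2 mod 32437 = 10409.
Reached i = s−1 = 1 without hitting −1: 6778 is a Miller–Rabin witness and 32437 is composite.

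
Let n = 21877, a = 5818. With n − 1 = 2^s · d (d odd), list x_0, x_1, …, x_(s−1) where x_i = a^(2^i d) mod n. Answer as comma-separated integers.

9178, 9234

n − 1 = 21876 = 2^2 · 5469, so s = 2 and d = 5469.
x_0 = 5818^5469 mod 21877 = 9178.
x_1 = 9178^2 mod 21877 = 9234.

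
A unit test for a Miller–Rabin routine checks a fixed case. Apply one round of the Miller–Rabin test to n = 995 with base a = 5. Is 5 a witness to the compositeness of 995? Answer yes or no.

yes

n − 1 = 994 = 2^1 · 497, so s = 1 and d = 497.
x_0 = 5^497 mod 995 = 25.
x_0 ∉ {1, 994} and s = 1, so 5 is a Miller–Rabin witness and 995 is composite.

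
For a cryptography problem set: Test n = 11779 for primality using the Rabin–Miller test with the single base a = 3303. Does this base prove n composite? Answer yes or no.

n − 1 = 11778 = 2^1 · 5889, so s = 1 and d = 5889.
x_0 = 3303^5889 mod 11779 = 1.
x_0 = 1, so 3303 is not a witness.

no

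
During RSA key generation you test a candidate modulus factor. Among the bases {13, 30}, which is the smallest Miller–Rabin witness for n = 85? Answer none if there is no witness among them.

n − 1 = 84 = 2^2 · 21, so s = 2 and d = 21.
Base 13: x_0 = 13^21 mod 85 = 13. x_0 is neither 1 nor 84, so continue squaring. x_1 = 13^2 mod 85 = 84. x_1 ≡ −1, so 13 is not a witness.
Base 30: x_0 = 30^21 mod 85 = 30. x_0 is neither 1 nor 84, so continue squaring. x_1 = 30^2 mod 85 = 50. Reached i = s−1 = 1 without hitting −1: 30 is a Miller–Rabin witness and 85 is composite.
The smallest witness among the given bases is 30.

30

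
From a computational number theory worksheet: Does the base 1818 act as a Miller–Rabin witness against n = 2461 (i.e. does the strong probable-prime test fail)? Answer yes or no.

yes

n − 1 = 2460 = 2^2 · 615, so s = 2 and d = 615.
x_0 = 1818^615 mod 2461 = 1818.
x_0 is neither 1 nor 2460, so continue squaring.
x_1 = 1818^2 mod 2461 = 1.
x_1 = 1 but x_0 ≠ ±1, a nontrivial square root of 1 — 1818 is a witness and 2461 is composite.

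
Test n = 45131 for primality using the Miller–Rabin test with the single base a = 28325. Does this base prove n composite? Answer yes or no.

n − 1 = 45130 = 2^1 · 22565, so s = 1 and d = 22565.
x_0 = 28325^22565 mod 45131 = 1.
x_0 = 1, so 28325 is not a witness.

no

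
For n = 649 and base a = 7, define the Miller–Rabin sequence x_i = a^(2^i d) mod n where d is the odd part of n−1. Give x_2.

641

n − 1 = 648 = 2^3 · 81, so s = 3 and d = 81.
x_0 = 7^81 mod 649 = 315.
x_1 = 315^2 mod 649 = 577.
x_2 = 577^2 mod 649 = 641.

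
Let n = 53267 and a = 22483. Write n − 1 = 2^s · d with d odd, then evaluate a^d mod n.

n − 1 = 53266 = 2^1 · 26633, so s = 1 and d = 26633.
22483^26633 mod 53267 = 53266.

53266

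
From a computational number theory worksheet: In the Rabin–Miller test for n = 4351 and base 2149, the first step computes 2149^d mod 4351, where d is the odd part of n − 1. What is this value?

n − 1 = 4350 = 2^1 · 2175, so s = 1 and d = 2175.
2149^2175 mod 4351 = 2311.

2311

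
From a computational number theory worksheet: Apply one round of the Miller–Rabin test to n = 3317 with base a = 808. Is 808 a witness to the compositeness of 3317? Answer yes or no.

n − 1 = 3316 = 2^2 · 829, so s = 2 and d = 829.
Repeated squaring mod 3317: 808^1 ≡ 808, 808^2 ≡ 2732, 808^4 ≡ 574, 808^8 ≡ 1093, 808^16 ≡ 529, 808^32 ≡ 1213, 808^64 ≡ 1938, 808^128 ≡ 1000, 808^256 ≡ 1583, 808^512 ≡ 1554.
829 = 512 + 256 + 32 + 16 + 8 + 4 + 1, so 808^829 ≡ 1554·1583·1213·529·1093·574·808 ≡ 1907 (mod 3317).
x_0 = 808^829 mod 3317 = 1907.
x_0 is neither 1 nor 3316, so continue squaring.
x_1 = 1907^2 mod 3317 = 1217.
Reached i = s−1 = 1 without hitting −1: 808 is a Miller–Rabin witness and 3317 is composite.

yes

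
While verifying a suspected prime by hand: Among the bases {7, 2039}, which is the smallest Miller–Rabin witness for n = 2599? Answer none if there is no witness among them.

7

n − 1 = 2598 = 2^1 · 1299, so s = 1 and d = 1299.
Base 7: x_0 = 7^1299 mod 2599 = 1893. x_0 ∉ {1, 2598} and s = 1, so 7 is a Miller–Rabin witness and 2599 is composite.
Base 2039: x_0 = 2039^1299 mod 2599 = 1096. x_0 ∉ {1, 2598} and s = 1, so 2039 is a Miller–Rabin witness and 2599 is composite.
The smallest witness among the given bases is 7.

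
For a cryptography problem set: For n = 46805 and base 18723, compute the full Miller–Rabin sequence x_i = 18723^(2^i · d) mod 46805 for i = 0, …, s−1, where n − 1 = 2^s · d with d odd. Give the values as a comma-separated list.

n − 1 = 46804 = 2^2 · 11701, so s = 2 and d = 11701.
x_0 = 18723^11701 mod 46805 = 18723.
x_1 = 18723^2 mod 46805 = 28084.

18723, 28084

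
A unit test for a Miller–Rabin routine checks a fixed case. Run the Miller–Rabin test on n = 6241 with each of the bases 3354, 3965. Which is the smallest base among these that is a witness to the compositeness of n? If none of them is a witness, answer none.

none

n − 1 = 6240 = 2^5 · 195, so s = 5 and d = 195.
Base 3354: x_0 = 3354^195 mod 6241 = 1. x_0 = 1, so 3354 is not a witness.
Base 3965: x_0 = 3965^195 mod 6241 = 6240. x_0 = 6240 ≡ −1, so 3965 is not a witness.
No listed base is a witness for 6241.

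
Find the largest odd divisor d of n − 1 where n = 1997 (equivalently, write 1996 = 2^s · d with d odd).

Halving: 1996 → 998 → 499; 499 is odd.
So 1996 = 2^2 · 499.

499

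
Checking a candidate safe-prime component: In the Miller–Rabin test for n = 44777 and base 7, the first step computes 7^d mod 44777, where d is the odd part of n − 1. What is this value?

31027

n − 1 = 44776 = 2^3 · 5597, so s = 3 and d = 5597.
By repeated squaring, 7^5597 ≡ 31027 (mod 44777).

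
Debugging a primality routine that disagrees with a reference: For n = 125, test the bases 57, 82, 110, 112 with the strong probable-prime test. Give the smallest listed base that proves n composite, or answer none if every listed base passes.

82

n − 1 = 124 = 2^2 · 31, so s = 2 and d = 31.
Base 57: x_0 = 57^31 mod 125 = 68. x_0 is neither 1 nor 124, so continue squaring. x_1 = 68^2 mod 125 = 124. x_1 ≡ −1, so 57 is not a witness.
Base 82: x_0 = 82^31 mod 125 = 43. x_0 is neither 1 nor 124, so continue squaring. x_1 = 43^2 mod 125 = 99. Reached i = s−1 = 1 without hitting −1: 82 is a Miller–Rabin witness and 125 is composite.
Base 110: x_0 = 110^31 mod 125 = 0. x_0 is neither 1 nor 124, so continue squaring. x_1 = 0^2 mod 125 = 0. Reached i = s−1 = 1 without hitting −1: 110 is a Miller–Rabin witness and 125 is composite.
Base 112: x_0 = 112^31 mod 125 = 113. x_0 is neither 1 nor 124, so continue squaring. x_1 = 113^2 mod 125 = 19. Reached i = s−1 = 1 without hitting −1: 112 is a Miller–Rabin witness and 125 is composite.
The smallest witness among the given bases is 82.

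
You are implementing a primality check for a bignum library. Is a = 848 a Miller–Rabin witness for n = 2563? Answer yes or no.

yes

n − 1 = 2562 = 2^1 · 1281, so s = 1 and d = 1281.
Repeated squaring mod 2563: 848^1 ≡ 848, 848^2 ≡ 1464, 848^4 ≡ 628, 848^8 ≡ 2245, 848^16 ≡ 1167, 848^32 ≡ 936, 848^64 ≡ 2113, 848^128 ≡ 23, 848^256 ≡ 529, 848^512 ≡ 474, 848^1024 ≡ 1695.
1281 = 1024 + 256 + 1, so 848^1281 ≡ 1695·529·848 ≡ 793 (mod 2563).
x_0 = 848^1281 mod 2563 = 793.
x_0 ∉ {1, 2562} and s = 1, so 848 is a Miller–Rabin witness and 2563 is composite.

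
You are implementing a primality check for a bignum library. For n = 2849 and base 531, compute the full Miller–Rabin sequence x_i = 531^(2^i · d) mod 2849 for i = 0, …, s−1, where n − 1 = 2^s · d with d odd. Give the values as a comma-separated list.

202, 918, 2269, 218, 1940

n − 1 = 2848 = 2^5 · 89, so s = 5 and d = 89.
x_0 = 531^89 mod 2849 = 202.
x_1 = 202^2 mod 2849 = 918.
x_2 = 918^2 mod 2849 = 2269.
x_3 = 2269^2 mod 2849 = 218.
x_4 = 218^2 mod 2849 = 1940.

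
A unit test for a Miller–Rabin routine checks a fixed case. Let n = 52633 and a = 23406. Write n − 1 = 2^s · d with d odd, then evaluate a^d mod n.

n − 1 = 52632 = 2^3 · 6579, so s = 3 and d = 6579.
By repeated squaring, 23406^6579 ≡ 29665 (mod 52633).

29665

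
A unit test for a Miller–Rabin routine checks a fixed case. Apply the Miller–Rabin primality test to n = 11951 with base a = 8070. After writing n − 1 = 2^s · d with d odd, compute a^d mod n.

n − 1 = 11950 = 2^1 · 5975, so s = 1 and d = 5975.
8070^5975 mod 11951 = 5430.

5430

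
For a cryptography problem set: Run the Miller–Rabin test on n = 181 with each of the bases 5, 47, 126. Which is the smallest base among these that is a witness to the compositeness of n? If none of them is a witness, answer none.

none

n − 1 = 180 = 2^2 · 45, so s = 2 and d = 45.
Base 5: x_0 = 5^45 mod 181 = 1. x_0 = 1, so 5 is not a witness.
Base 47: x_0 = 47^45 mod 181 = 162. x_0 is neither 1 nor 180, so continue squaring. x_1 = 162^2 mod 181 = 180. x_1 ≡ −1, so 47 is not a witness.
Base 126: x_0 = 126^45 mod 181 = 1. x_0 = 1, so 126 is not a witness.
No listed base is a witness for 181.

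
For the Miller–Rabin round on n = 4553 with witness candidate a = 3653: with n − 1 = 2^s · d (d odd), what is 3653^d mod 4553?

3131

n − 1 = 4552 = 2^3 · 569, so s = 3 and d = 569.
3653^569 mod 4553 = 3131.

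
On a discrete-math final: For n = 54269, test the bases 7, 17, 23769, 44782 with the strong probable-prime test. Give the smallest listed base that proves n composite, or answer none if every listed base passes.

none

n − 1 = 54268 = 2^2 · 13567, so s = 2 and d = 13567.
Base 7: x_0 = 7^13567 mod 54269 = 33741. x_0 is neither 1 nor 54268, so continue squaring. x_1 = 33741^2 mod 54269 = 54268. x_1 ≡ −1, so 7 is not a witness.
Base 17: x_0 = 17^13567 mod 54269 = 20528. x_0 is neither 1 nor 54268, so continue squaring. x_1 = 20528^2 mod 54269 = 54268. x_1 ≡ −1, so 17 is not a witness.
Base 23769: x_0 = 23769^13567 mod 54269 = 20528. x_0 is neither 1 nor 54268, so continue squaring. x_1 = 20528^2 mod 54269 = 54268. x_1 ≡ −1, so 23769 is not a witness.
Base 44782: x_0 = 44782^13567 mod 54269 = 54268. x_0 = 54268 ≡ −1, so 44782 is not a witness.
No listed base is a witness for 54269.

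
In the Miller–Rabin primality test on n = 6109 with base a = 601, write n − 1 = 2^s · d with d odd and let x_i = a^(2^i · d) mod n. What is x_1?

1895

n − 1 = 6108 = 2^2 · 1527, so s = 2 and d = 1527.
Repeated squaring mod 6109: 601^1 ≡ 601, 601^2 ≡ 770, 601^4 ≡ 327, 601^8 ≡ 3076, 601^16 ≡ 5044, 601^32 ≡ 4060, 601^64 ≡ 1518, 601^128 ≡ 1231, 601^256 ≡ 329, 601^512 ≡ 4388, 601^1024 ≡ 5085.
1527 = 1024 + 256 + 128 + 64 + 32 + 16 + 4 + 2 + 1, so 601^1527 ≡ 5085·329·1231·1518·4060·5044·327·770·601 ≡ 612 (mod 6109).
x_0 = 612.
x_1 = 612^2 mod 6109 = 1895.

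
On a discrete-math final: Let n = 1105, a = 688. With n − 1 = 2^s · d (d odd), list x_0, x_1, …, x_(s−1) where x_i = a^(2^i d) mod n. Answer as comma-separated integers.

298, 404, 781, 1

n − 1 = 1104 = 2^4 · 69, so s = 4 and d = 69.
x_0 = 688^69 mod 1105 = 298.
x_1 = 298^2 mod 1105 = 404.
x_2 = 404^2 mod 1105 = 781.
x_3 = 781^2 mod 1105 = 1.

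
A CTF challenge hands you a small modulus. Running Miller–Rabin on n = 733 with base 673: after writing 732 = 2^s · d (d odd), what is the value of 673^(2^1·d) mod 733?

732

n − 1 = 732 = 2^2 · 183, so s = 2 and d = 183.
By repeated squaring, 673^183 ≡ 353 (mod 733).
x_0 = 353.
x_1 = 353^2 mod 733 = 732.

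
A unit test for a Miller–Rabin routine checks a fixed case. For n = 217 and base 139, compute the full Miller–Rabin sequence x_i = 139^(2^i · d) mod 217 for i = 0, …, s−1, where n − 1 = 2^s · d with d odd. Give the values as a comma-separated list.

209, 64, 190

n − 1 = 216 = 2^3 · 27, so s = 3 and d = 27.
x_0 = 139^27 mod 217 = 209.
x_1 = 209^2 mod 217 = 64.
x_2 = 64^2 mod 217 = 190.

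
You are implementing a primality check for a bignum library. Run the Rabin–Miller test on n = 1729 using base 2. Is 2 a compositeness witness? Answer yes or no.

yes

n − 1 = 1728 = 2^6 · 27, so s = 6 and d = 27.
x_0 = 2^27 mod 1729 = 645.
x_0 is neither 1 nor 1728, so continue squaring.
x_1 = 645^2 mod 1729 = 1065.
x_2 = 1065^2 mod 1729 = 1.
x_2 = 1 but x_1 ≠ ±1, a nontrivial square root of 1 — 2 is a witness and 1729 is composite.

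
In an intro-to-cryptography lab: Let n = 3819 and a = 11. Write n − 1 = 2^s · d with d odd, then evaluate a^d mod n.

n − 1 = 3818 = 2^1 · 1909, so s = 1 and d = 1909.
Repeated squaring mod 3819: 11^1 ≡ 11, 11^2 ≡ 121, 11^4 ≡ 3184, 11^8 ≡ 2230, 11^16 ≡ 562, 11^32 ≡ 2686, 11^64 ≡ 505, 11^128 ≡ 2971, 11^256 ≡ 1132, 11^512 ≡ 2059, 11^1024 ≡ 391.
1909 = 1024 + 512 + 256 + 64 + 32 + 16 + 4 + 1, so 11^1909 ≡ 391·2059·1132·505·2686·562·3184·11 ≡ 2006 (mod 3819).

2006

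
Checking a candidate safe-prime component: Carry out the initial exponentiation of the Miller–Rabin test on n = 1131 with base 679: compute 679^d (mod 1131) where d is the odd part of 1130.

n − 1 = 1130 = 2^1 · 565, so s = 1 and d = 565.
Repeated squaring mod 1131: 679^1 ≡ 679, 679^2 ≡ 724, 679^4 ≡ 523, 679^8 ≡ 958, 679^16 ≡ 523, 679^32 ≡ 958, 679^64 ≡ 523, 679^128 ≡ 958, 679^256 ≡ 523, 679^512 ≡ 958.
565 = 512 + 32 + 16 + 4 + 1, so 679^565 ≡ 958·958·523·523·679 ≡ 679 (mod 1131).

679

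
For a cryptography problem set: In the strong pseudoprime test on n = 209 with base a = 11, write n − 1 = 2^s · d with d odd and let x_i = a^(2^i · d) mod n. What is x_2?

11

n − 1 = 208 = 2^4 · 13, so s = 4 and d = 13.
x_0 = 11^13 mod 209 = 11.
x_1 = 11^2 mod 209 = 121.
x_2 = 121^2 mod 209 = 11.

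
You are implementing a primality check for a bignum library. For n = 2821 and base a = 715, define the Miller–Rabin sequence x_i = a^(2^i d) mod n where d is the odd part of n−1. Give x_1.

2171

n − 1 = 2820 = 2^2 · 705, so s = 2 and d = 705.
x_0 = 715^705 mod 2821 = 2171.
x_1 = 2171^2 mod 2821 = 2171.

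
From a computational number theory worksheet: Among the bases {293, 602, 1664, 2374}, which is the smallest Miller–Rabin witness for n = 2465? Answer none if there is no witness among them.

602

n − 1 = 2464 = 2^5 · 77, so s = 5 and d = 77.
Base 293: x_0 = 293^77 mod 2465 = 2163. x_0 is neither 1 nor 2464, so continue squaring. x_1 = 2163^2 mod 2465 = 2464. x_1 ≡ −1, so 293 is not a witness.
Base 602: x_0 = 602^77 mod 2465 = 57. x_0 is neither 1 nor 2464, so continue squaring. x_1 = 57^2 mod 2465 = 784. x_2 = 784^2 mod 2465 = 871. x_3 = 871^2 mod 2465 = 1886. x_4 = 1886^2 mod 2465 = 1. x_4 = 1 but x_3 ≠ ±1, a nontrivial square root of 1 — 602 is a witness and 2465 is composite.
Base 1664: x_0 = 1664^77 mod 2465 = 104. x_0 is neither 1 nor 2464, so continue squaring. x_1 = 104^2 mod 2465 = 956. x_2 = 956^2 mod 2465 = 1886. x_3 = 1886^2 mod 2465 = 1. x_3 = 1 but x_2 ≠ ±1, a nontrivial square root of 1 — 1664 is a witness and 2465 is composite.
Base 2374: x_0 = 2374^77 mod 2465 = 2234. x_0 is neither 1 nor 2464, so continue squaring. x_1 = 2234^2 mod 2465 = 1596. x_2 = 1596^2 mod 2465 = 871. x_3 = 871^2 mod 2465 = 1886. x_4 = 1886^2 mod 2465 = 1. x_4 = 1 but x_3 ≠ ±1, a nontrivial square root of 1 — 2374 is a witness and 2465 is composite.
The smallest witness among the given bases is 602.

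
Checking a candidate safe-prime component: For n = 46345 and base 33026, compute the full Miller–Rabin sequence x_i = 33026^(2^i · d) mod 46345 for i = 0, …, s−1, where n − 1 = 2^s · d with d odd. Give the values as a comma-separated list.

n − 1 = 46344 = 2^3 · 5793, so s = 3 and d = 5793.
x_0 = 33026^5793 mod 46345 = 39616.
x_1 = 39616^2 mod 46345 = 376.
x_2 = 376^2 mod 46345 = 2341.

39616, 376, 2341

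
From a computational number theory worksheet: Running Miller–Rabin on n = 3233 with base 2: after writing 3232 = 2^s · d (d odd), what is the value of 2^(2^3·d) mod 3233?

2699

n − 1 = 3232 = 2^5 · 101, so s = 5 and d = 101.
By repeated squaring, 2^101 ≡ 2405 (mod 3233).
x_0 = 2405.
x_1 = 2405^2 mod 3233 = 188.
x_2 = 188^2 mod 3233 = 3014.
x_3 = 3014^2 mod 3233 = 2699.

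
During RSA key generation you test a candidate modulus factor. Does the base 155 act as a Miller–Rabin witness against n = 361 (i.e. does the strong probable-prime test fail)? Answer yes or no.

n − 1 = 360 = 2^3 · 45, so s = 3 and d = 45.
By repeated squaring, 155^45 ≡ 113 (mod 361).
x_0 = 155^45 mod 361 = 113.
x_0 is neither 1 nor 360, so continue squaring.
x_1 = 113^2 mod 361 = 134.
x_2 = 134^2 mod 361 = 267.
Reached i = s−1 = 2 without hitting −1: 155 is a Miller–Rabin witness and 361 is composite.

yes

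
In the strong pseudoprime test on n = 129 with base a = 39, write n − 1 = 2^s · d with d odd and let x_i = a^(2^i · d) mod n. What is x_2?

n − 1 = 128 = 2^7 · 1, so s = 7 and d = 1.
x_0 = 39^1 mod 129 = 39.
x_1 = 39^2 mod 129 = 102.
x_2 = 102^2 mod 129 = 84.

84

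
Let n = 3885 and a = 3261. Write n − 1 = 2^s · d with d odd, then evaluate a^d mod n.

n − 1 = 3884 = 2^2 · 971, so s = 2 and d = 971.
Repeated squaring mod 3885: 3261^1 ≡ 3261, 3261^2 ≡ 876, 3261^4 ≡ 2031, 3261^8 ≡ 2976, 3261^16 ≡ 2661, 3261^32 ≡ 2451, 3261^64 ≡ 1191, 3261^128 ≡ 456, 3261^256 ≡ 2031, 3261^512 ≡ 2976.
971 = 512 + 256 + 128 + 64 + 8 + 2 + 1, so 3261^971 ≡ 2976·2031·456·1191·2976·876·3261 ≡ 1791 (mod 3885).

1791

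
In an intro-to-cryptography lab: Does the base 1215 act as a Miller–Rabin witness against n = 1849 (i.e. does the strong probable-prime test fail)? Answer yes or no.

n − 1 = 1848 = 2^3 · 231, so s = 3 and d = 231.
x_0 = 1215^231 mod 1849 = 1205.
x_0 is neither 1 nor 1848, so continue squaring.
x_1 = 1205^2 mod 1849 = 560.
x_2 = 560^2 mod 1849 = 1119.
Reached i = s−1 = 2 without hitting −1: 1215 is a Miller–Rabin witness and 1849 is composite.

yes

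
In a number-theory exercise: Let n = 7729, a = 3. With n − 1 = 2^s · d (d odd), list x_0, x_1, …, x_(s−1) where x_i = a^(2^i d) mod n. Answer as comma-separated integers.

4714, 921, 5780, 3662

n − 1 = 7728 = 2^4 · 483, so s = 4 and d = 483.
x_0 = 3^483 mod 7729 = 4714.
x_1 = 4714^2 mod 7729 = 921.
x_2 = 921^2 mod 7729 = 5780.
x_3 = 5780^2 mod 7729 = 3662.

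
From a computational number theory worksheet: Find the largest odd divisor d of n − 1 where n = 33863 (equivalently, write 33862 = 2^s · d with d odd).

Halving: 33862 → 16931; 16931 is odd.
So 33862 = 2^1 · 16931.

16931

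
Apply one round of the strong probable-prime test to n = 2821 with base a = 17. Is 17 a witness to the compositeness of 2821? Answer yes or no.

n − 1 = 2820 = 2^2 · 705, so s = 2 and d = 705.
Repeated squaring mod 2821: 17^1 ≡ 17, 17^2 ≡ 289, 17^4 ≡ 1712, 17^8 ≡ 2746, 17^16 ≡ 2804, 17^32 ≡ 289, 17^64 ≡ 1712, 17^128 ≡ 2746, 17^256 ≡ 2804, 17^512 ≡ 289.
705 = 512 + 128 + 64 + 1, so 17^705 ≡ 289·2746·1712·17 ≡ 2820 (mod 2821).
x_0 = 17^705 mod 2821 = 2820.
x_0 = 2820 ≡ −1, so 17 is not a witness.

no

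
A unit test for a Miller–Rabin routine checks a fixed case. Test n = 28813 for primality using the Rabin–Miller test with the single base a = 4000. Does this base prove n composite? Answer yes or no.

n − 1 = 28812 = 2^2 · 7203, so s = 2 and d = 7203.
Repeated squaring mod 28813: 4000^1 ≡ 4000, 4000^2 ≡ 8785, 4000^4 ≡ 15011, 4000^8 ≡ 12461, 4000^16 ≡ 3264, 4000^32 ≡ 21699, 4000^64 ≡ 13368, 4000^128 ≡ 5198, 4000^256 ≡ 21423, 4000^512 ≡ 11465, 4000^1024 ≡ 1319, 4000^2048 ≡ 10981, 4000^4096 ≡ 28769.
7203 = 4096 + 2048 + 1024 + 32 + 2 + 1, so 4000^7203 ≡ 28769·10981·1319·21699·8785·4000 ≡ 1 (mod 28813).
x_0 = 4000^7203 mod 28813 = 1.
x_0 = 1, so 4000 is not a witness.

no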